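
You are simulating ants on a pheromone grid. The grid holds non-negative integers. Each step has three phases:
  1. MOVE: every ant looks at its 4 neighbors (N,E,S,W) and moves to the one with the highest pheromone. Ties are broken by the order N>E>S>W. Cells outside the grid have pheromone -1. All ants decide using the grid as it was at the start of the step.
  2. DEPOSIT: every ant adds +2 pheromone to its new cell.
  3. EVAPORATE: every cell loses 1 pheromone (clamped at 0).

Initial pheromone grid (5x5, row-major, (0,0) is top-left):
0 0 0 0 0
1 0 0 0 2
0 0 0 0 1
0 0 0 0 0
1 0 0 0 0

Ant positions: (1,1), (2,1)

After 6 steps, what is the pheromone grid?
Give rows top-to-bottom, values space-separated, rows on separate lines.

After step 1: ants at (1,0),(1,1)
  0 0 0 0 0
  2 1 0 0 1
  0 0 0 0 0
  0 0 0 0 0
  0 0 0 0 0
After step 2: ants at (1,1),(1,0)
  0 0 0 0 0
  3 2 0 0 0
  0 0 0 0 0
  0 0 0 0 0
  0 0 0 0 0
After step 3: ants at (1,0),(1,1)
  0 0 0 0 0
  4 3 0 0 0
  0 0 0 0 0
  0 0 0 0 0
  0 0 0 0 0
After step 4: ants at (1,1),(1,0)
  0 0 0 0 0
  5 4 0 0 0
  0 0 0 0 0
  0 0 0 0 0
  0 0 0 0 0
After step 5: ants at (1,0),(1,1)
  0 0 0 0 0
  6 5 0 0 0
  0 0 0 0 0
  0 0 0 0 0
  0 0 0 0 0
After step 6: ants at (1,1),(1,0)
  0 0 0 0 0
  7 6 0 0 0
  0 0 0 0 0
  0 0 0 0 0
  0 0 0 0 0

0 0 0 0 0
7 6 0 0 0
0 0 0 0 0
0 0 0 0 0
0 0 0 0 0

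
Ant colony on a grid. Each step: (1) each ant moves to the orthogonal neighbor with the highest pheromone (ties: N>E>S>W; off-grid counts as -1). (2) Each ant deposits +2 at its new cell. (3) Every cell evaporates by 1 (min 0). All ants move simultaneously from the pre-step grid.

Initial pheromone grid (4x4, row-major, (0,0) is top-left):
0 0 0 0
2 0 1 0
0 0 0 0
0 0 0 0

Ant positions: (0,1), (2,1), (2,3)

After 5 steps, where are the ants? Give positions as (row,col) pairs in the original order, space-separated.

Step 1: ant0:(0,1)->E->(0,2) | ant1:(2,1)->N->(1,1) | ant2:(2,3)->N->(1,3)
  grid max=1 at (0,2)
Step 2: ant0:(0,2)->E->(0,3) | ant1:(1,1)->W->(1,0) | ant2:(1,3)->N->(0,3)
  grid max=3 at (0,3)
Step 3: ant0:(0,3)->S->(1,3) | ant1:(1,0)->N->(0,0) | ant2:(0,3)->S->(1,3)
  grid max=3 at (1,3)
Step 4: ant0:(1,3)->N->(0,3) | ant1:(0,0)->S->(1,0) | ant2:(1,3)->N->(0,3)
  grid max=5 at (0,3)
Step 5: ant0:(0,3)->S->(1,3) | ant1:(1,0)->N->(0,0) | ant2:(0,3)->S->(1,3)
  grid max=5 at (1,3)

(1,3) (0,0) (1,3)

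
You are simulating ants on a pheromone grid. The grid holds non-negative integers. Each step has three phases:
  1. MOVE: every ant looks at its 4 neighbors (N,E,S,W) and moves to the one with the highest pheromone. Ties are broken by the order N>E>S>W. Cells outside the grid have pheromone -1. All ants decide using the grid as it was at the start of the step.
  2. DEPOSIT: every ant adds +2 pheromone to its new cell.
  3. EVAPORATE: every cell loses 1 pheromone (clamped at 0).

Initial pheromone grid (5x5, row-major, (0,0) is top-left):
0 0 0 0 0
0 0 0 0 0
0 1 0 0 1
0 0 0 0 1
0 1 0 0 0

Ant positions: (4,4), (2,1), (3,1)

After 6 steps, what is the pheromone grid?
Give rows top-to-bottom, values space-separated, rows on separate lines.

After step 1: ants at (3,4),(1,1),(2,1)
  0 0 0 0 0
  0 1 0 0 0
  0 2 0 0 0
  0 0 0 0 2
  0 0 0 0 0
After step 2: ants at (2,4),(2,1),(1,1)
  0 0 0 0 0
  0 2 0 0 0
  0 3 0 0 1
  0 0 0 0 1
  0 0 0 0 0
After step 3: ants at (3,4),(1,1),(2,1)
  0 0 0 0 0
  0 3 0 0 0
  0 4 0 0 0
  0 0 0 0 2
  0 0 0 0 0
After step 4: ants at (2,4),(2,1),(1,1)
  0 0 0 0 0
  0 4 0 0 0
  0 5 0 0 1
  0 0 0 0 1
  0 0 0 0 0
After step 5: ants at (3,4),(1,1),(2,1)
  0 0 0 0 0
  0 5 0 0 0
  0 6 0 0 0
  0 0 0 0 2
  0 0 0 0 0
After step 6: ants at (2,4),(2,1),(1,1)
  0 0 0 0 0
  0 6 0 0 0
  0 7 0 0 1
  0 0 0 0 1
  0 0 0 0 0

0 0 0 0 0
0 6 0 0 0
0 7 0 0 1
0 0 0 0 1
0 0 0 0 0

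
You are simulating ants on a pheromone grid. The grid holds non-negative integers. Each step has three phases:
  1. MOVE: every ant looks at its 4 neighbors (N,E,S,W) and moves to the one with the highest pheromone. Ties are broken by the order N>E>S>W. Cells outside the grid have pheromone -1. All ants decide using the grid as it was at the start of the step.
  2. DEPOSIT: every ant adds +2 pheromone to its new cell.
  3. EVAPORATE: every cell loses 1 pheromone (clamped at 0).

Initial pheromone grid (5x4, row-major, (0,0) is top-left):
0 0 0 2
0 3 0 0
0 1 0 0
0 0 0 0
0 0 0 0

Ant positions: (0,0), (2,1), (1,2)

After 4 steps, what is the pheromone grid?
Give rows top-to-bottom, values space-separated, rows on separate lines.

After step 1: ants at (0,1),(1,1),(1,1)
  0 1 0 1
  0 6 0 0
  0 0 0 0
  0 0 0 0
  0 0 0 0
After step 2: ants at (1,1),(0,1),(0,1)
  0 4 0 0
  0 7 0 0
  0 0 0 0
  0 0 0 0
  0 0 0 0
After step 3: ants at (0,1),(1,1),(1,1)
  0 5 0 0
  0 10 0 0
  0 0 0 0
  0 0 0 0
  0 0 0 0
After step 4: ants at (1,1),(0,1),(0,1)
  0 8 0 0
  0 11 0 0
  0 0 0 0
  0 0 0 0
  0 0 0 0

0 8 0 0
0 11 0 0
0 0 0 0
0 0 0 0
0 0 0 0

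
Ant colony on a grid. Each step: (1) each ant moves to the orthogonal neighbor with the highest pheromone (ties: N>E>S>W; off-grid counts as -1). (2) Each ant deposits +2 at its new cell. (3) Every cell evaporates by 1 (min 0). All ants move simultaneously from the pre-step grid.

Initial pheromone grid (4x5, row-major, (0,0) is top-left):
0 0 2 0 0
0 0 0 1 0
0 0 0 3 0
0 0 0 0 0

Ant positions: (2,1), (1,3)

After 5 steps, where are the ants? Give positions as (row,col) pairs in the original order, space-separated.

Step 1: ant0:(2,1)->N->(1,1) | ant1:(1,3)->S->(2,3)
  grid max=4 at (2,3)
Step 2: ant0:(1,1)->N->(0,1) | ant1:(2,3)->N->(1,3)
  grid max=3 at (2,3)
Step 3: ant0:(0,1)->E->(0,2) | ant1:(1,3)->S->(2,3)
  grid max=4 at (2,3)
Step 4: ant0:(0,2)->E->(0,3) | ant1:(2,3)->N->(1,3)
  grid max=3 at (2,3)
Step 5: ant0:(0,3)->S->(1,3) | ant1:(1,3)->S->(2,3)
  grid max=4 at (2,3)

(1,3) (2,3)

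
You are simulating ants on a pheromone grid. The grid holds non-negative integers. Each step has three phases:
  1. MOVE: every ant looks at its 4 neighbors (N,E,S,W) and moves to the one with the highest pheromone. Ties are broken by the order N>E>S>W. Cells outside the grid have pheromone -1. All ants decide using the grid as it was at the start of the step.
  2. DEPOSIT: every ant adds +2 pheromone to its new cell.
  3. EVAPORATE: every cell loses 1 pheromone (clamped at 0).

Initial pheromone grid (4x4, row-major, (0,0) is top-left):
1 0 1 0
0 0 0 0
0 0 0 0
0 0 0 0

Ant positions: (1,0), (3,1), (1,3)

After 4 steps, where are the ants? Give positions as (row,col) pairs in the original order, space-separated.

Step 1: ant0:(1,0)->N->(0,0) | ant1:(3,1)->N->(2,1) | ant2:(1,3)->N->(0,3)
  grid max=2 at (0,0)
Step 2: ant0:(0,0)->E->(0,1) | ant1:(2,1)->N->(1,1) | ant2:(0,3)->S->(1,3)
  grid max=1 at (0,0)
Step 3: ant0:(0,1)->S->(1,1) | ant1:(1,1)->N->(0,1) | ant2:(1,3)->N->(0,3)
  grid max=2 at (0,1)
Step 4: ant0:(1,1)->N->(0,1) | ant1:(0,1)->S->(1,1) | ant2:(0,3)->S->(1,3)
  grid max=3 at (0,1)

(0,1) (1,1) (1,3)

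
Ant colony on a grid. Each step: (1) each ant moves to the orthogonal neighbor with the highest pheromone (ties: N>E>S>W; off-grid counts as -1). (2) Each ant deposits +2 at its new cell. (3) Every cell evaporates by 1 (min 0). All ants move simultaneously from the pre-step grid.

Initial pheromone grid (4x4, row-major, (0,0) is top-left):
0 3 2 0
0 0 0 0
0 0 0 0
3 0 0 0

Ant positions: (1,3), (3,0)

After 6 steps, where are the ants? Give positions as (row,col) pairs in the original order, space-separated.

Step 1: ant0:(1,3)->N->(0,3) | ant1:(3,0)->N->(2,0)
  grid max=2 at (0,1)
Step 2: ant0:(0,3)->W->(0,2) | ant1:(2,0)->S->(3,0)
  grid max=3 at (3,0)
Step 3: ant0:(0,2)->W->(0,1) | ant1:(3,0)->N->(2,0)
  grid max=2 at (0,1)
Step 4: ant0:(0,1)->E->(0,2) | ant1:(2,0)->S->(3,0)
  grid max=3 at (3,0)
Step 5: ant0:(0,2)->W->(0,1) | ant1:(3,0)->N->(2,0)
  grid max=2 at (0,1)
Step 6: ant0:(0,1)->E->(0,2) | ant1:(2,0)->S->(3,0)
  grid max=3 at (3,0)

(0,2) (3,0)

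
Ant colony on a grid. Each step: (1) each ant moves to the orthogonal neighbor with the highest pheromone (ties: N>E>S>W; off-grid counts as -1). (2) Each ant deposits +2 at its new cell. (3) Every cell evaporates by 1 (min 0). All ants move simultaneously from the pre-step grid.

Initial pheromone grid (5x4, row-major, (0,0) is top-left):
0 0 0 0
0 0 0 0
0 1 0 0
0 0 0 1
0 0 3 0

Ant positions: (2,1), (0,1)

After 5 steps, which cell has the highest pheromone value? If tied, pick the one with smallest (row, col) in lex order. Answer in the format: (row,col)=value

Answer: (1,3)=3

Derivation:
Step 1: ant0:(2,1)->N->(1,1) | ant1:(0,1)->E->(0,2)
  grid max=2 at (4,2)
Step 2: ant0:(1,1)->N->(0,1) | ant1:(0,2)->E->(0,3)
  grid max=1 at (0,1)
Step 3: ant0:(0,1)->E->(0,2) | ant1:(0,3)->S->(1,3)
  grid max=1 at (0,2)
Step 4: ant0:(0,2)->E->(0,3) | ant1:(1,3)->N->(0,3)
  grid max=3 at (0,3)
Step 5: ant0:(0,3)->S->(1,3) | ant1:(0,3)->S->(1,3)
  grid max=3 at (1,3)
Final grid:
  0 0 0 2
  0 0 0 3
  0 0 0 0
  0 0 0 0
  0 0 0 0
Max pheromone 3 at (1,3)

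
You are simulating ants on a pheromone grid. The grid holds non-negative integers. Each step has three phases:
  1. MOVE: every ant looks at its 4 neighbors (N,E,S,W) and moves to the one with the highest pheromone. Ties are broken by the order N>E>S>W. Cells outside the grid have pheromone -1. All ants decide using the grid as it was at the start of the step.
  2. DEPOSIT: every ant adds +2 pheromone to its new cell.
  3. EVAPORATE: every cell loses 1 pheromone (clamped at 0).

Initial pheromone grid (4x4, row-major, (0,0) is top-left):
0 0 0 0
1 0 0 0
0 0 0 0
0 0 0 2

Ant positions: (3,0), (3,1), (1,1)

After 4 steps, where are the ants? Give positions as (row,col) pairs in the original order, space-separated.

Step 1: ant0:(3,0)->N->(2,0) | ant1:(3,1)->N->(2,1) | ant2:(1,1)->W->(1,0)
  grid max=2 at (1,0)
Step 2: ant0:(2,0)->N->(1,0) | ant1:(2,1)->W->(2,0) | ant2:(1,0)->S->(2,0)
  grid max=4 at (2,0)
Step 3: ant0:(1,0)->S->(2,0) | ant1:(2,0)->N->(1,0) | ant2:(2,0)->N->(1,0)
  grid max=6 at (1,0)
Step 4: ant0:(2,0)->N->(1,0) | ant1:(1,0)->S->(2,0) | ant2:(1,0)->S->(2,0)
  grid max=8 at (2,0)

(1,0) (2,0) (2,0)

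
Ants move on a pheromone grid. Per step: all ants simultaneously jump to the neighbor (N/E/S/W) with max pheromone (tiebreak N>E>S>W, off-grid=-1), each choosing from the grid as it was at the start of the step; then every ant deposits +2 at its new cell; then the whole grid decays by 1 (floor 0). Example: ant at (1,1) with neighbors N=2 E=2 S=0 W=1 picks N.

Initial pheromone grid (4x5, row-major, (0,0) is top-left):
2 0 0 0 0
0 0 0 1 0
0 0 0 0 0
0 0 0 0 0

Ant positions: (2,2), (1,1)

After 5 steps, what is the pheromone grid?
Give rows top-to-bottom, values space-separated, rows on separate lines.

After step 1: ants at (1,2),(0,1)
  1 1 0 0 0
  0 0 1 0 0
  0 0 0 0 0
  0 0 0 0 0
After step 2: ants at (0,2),(0,0)
  2 0 1 0 0
  0 0 0 0 0
  0 0 0 0 0
  0 0 0 0 0
After step 3: ants at (0,3),(0,1)
  1 1 0 1 0
  0 0 0 0 0
  0 0 0 0 0
  0 0 0 0 0
After step 4: ants at (0,4),(0,0)
  2 0 0 0 1
  0 0 0 0 0
  0 0 0 0 0
  0 0 0 0 0
After step 5: ants at (1,4),(0,1)
  1 1 0 0 0
  0 0 0 0 1
  0 0 0 0 0
  0 0 0 0 0

1 1 0 0 0
0 0 0 0 1
0 0 0 0 0
0 0 0 0 0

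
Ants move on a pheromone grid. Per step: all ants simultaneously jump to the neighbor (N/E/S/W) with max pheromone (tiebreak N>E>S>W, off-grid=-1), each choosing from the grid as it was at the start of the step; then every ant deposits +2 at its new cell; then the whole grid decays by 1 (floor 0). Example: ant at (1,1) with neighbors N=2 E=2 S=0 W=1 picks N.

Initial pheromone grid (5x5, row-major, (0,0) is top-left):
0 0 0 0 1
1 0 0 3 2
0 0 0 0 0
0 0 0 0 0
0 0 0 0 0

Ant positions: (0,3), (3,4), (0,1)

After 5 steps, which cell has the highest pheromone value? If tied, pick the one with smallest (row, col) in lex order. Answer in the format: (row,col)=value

Answer: (1,3)=12

Derivation:
Step 1: ant0:(0,3)->S->(1,3) | ant1:(3,4)->N->(2,4) | ant2:(0,1)->E->(0,2)
  grid max=4 at (1,3)
Step 2: ant0:(1,3)->E->(1,4) | ant1:(2,4)->N->(1,4) | ant2:(0,2)->E->(0,3)
  grid max=4 at (1,4)
Step 3: ant0:(1,4)->W->(1,3) | ant1:(1,4)->W->(1,3) | ant2:(0,3)->S->(1,3)
  grid max=8 at (1,3)
Step 4: ant0:(1,3)->E->(1,4) | ant1:(1,3)->E->(1,4) | ant2:(1,3)->E->(1,4)
  grid max=8 at (1,4)
Step 5: ant0:(1,4)->W->(1,3) | ant1:(1,4)->W->(1,3) | ant2:(1,4)->W->(1,3)
  grid max=12 at (1,3)
Final grid:
  0 0 0 0 0
  0 0 0 12 7
  0 0 0 0 0
  0 0 0 0 0
  0 0 0 0 0
Max pheromone 12 at (1,3)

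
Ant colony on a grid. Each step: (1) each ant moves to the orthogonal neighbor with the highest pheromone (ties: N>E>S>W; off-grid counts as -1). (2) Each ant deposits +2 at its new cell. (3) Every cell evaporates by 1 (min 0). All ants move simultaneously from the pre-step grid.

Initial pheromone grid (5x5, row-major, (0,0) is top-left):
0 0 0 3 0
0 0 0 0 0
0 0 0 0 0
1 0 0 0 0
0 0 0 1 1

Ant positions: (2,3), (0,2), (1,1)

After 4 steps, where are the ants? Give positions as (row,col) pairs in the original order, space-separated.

Step 1: ant0:(2,3)->N->(1,3) | ant1:(0,2)->E->(0,3) | ant2:(1,1)->N->(0,1)
  grid max=4 at (0,3)
Step 2: ant0:(1,3)->N->(0,3) | ant1:(0,3)->S->(1,3) | ant2:(0,1)->E->(0,2)
  grid max=5 at (0,3)
Step 3: ant0:(0,3)->S->(1,3) | ant1:(1,3)->N->(0,3) | ant2:(0,2)->E->(0,3)
  grid max=8 at (0,3)
Step 4: ant0:(1,3)->N->(0,3) | ant1:(0,3)->S->(1,3) | ant2:(0,3)->S->(1,3)
  grid max=9 at (0,3)

(0,3) (1,3) (1,3)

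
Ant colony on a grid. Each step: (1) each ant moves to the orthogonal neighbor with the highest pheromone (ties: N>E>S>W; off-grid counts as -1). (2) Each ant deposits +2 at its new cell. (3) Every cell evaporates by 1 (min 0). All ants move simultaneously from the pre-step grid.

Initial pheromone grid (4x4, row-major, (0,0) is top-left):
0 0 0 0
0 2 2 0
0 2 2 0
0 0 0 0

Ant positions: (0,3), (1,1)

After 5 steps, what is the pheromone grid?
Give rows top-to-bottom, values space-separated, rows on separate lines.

After step 1: ants at (1,3),(1,2)
  0 0 0 0
  0 1 3 1
  0 1 1 0
  0 0 0 0
After step 2: ants at (1,2),(1,3)
  0 0 0 0
  0 0 4 2
  0 0 0 0
  0 0 0 0
After step 3: ants at (1,3),(1,2)
  0 0 0 0
  0 0 5 3
  0 0 0 0
  0 0 0 0
After step 4: ants at (1,2),(1,3)
  0 0 0 0
  0 0 6 4
  0 0 0 0
  0 0 0 0
After step 5: ants at (1,3),(1,2)
  0 0 0 0
  0 0 7 5
  0 0 0 0
  0 0 0 0

0 0 0 0
0 0 7 5
0 0 0 0
0 0 0 0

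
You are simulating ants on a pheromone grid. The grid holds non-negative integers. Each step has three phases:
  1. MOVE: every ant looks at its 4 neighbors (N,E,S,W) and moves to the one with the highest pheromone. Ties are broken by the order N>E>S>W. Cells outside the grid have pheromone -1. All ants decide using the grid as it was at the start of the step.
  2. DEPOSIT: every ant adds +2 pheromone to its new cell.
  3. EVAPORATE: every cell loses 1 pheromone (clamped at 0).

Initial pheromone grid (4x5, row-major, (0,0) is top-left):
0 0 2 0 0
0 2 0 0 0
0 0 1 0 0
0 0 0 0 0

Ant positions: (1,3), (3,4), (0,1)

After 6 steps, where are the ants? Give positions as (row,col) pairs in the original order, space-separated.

Step 1: ant0:(1,3)->N->(0,3) | ant1:(3,4)->N->(2,4) | ant2:(0,1)->E->(0,2)
  grid max=3 at (0,2)
Step 2: ant0:(0,3)->W->(0,2) | ant1:(2,4)->N->(1,4) | ant2:(0,2)->E->(0,3)
  grid max=4 at (0,2)
Step 3: ant0:(0,2)->E->(0,3) | ant1:(1,4)->N->(0,4) | ant2:(0,3)->W->(0,2)
  grid max=5 at (0,2)
Step 4: ant0:(0,3)->W->(0,2) | ant1:(0,4)->W->(0,3) | ant2:(0,2)->E->(0,3)
  grid max=6 at (0,2)
Step 5: ant0:(0,2)->E->(0,3) | ant1:(0,3)->W->(0,2) | ant2:(0,3)->W->(0,2)
  grid max=9 at (0,2)
Step 6: ant0:(0,3)->W->(0,2) | ant1:(0,2)->E->(0,3) | ant2:(0,2)->E->(0,3)
  grid max=10 at (0,2)

(0,2) (0,3) (0,3)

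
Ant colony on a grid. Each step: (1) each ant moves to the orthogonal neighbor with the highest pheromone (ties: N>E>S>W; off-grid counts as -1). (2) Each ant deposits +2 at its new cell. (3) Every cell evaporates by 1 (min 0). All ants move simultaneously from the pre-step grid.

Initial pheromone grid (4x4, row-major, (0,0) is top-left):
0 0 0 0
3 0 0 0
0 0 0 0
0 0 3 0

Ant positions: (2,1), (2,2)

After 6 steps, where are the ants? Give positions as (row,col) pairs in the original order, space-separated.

Step 1: ant0:(2,1)->N->(1,1) | ant1:(2,2)->S->(3,2)
  grid max=4 at (3,2)
Step 2: ant0:(1,1)->W->(1,0) | ant1:(3,2)->N->(2,2)
  grid max=3 at (1,0)
Step 3: ant0:(1,0)->N->(0,0) | ant1:(2,2)->S->(3,2)
  grid max=4 at (3,2)
Step 4: ant0:(0,0)->S->(1,0) | ant1:(3,2)->N->(2,2)
  grid max=3 at (1,0)
Step 5: ant0:(1,0)->N->(0,0) | ant1:(2,2)->S->(3,2)
  grid max=4 at (3,2)
Step 6: ant0:(0,0)->S->(1,0) | ant1:(3,2)->N->(2,2)
  grid max=3 at (1,0)

(1,0) (2,2)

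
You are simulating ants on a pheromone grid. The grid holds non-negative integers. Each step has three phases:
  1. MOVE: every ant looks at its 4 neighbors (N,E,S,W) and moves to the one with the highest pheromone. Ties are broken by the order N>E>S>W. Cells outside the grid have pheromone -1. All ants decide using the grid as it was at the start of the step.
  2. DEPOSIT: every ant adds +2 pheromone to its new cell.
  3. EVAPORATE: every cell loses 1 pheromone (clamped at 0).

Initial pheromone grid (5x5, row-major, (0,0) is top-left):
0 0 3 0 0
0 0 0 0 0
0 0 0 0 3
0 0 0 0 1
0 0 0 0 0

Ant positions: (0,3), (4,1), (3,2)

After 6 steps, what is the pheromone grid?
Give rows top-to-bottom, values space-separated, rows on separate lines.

After step 1: ants at (0,2),(3,1),(2,2)
  0 0 4 0 0
  0 0 0 0 0
  0 0 1 0 2
  0 1 0 0 0
  0 0 0 0 0
After step 2: ants at (0,3),(2,1),(1,2)
  0 0 3 1 0
  0 0 1 0 0
  0 1 0 0 1
  0 0 0 0 0
  0 0 0 0 0
After step 3: ants at (0,2),(1,1),(0,2)
  0 0 6 0 0
  0 1 0 0 0
  0 0 0 0 0
  0 0 0 0 0
  0 0 0 0 0
After step 4: ants at (0,3),(0,1),(0,3)
  0 1 5 3 0
  0 0 0 0 0
  0 0 0 0 0
  0 0 0 0 0
  0 0 0 0 0
After step 5: ants at (0,2),(0,2),(0,2)
  0 0 10 2 0
  0 0 0 0 0
  0 0 0 0 0
  0 0 0 0 0
  0 0 0 0 0
After step 6: ants at (0,3),(0,3),(0,3)
  0 0 9 7 0
  0 0 0 0 0
  0 0 0 0 0
  0 0 0 0 0
  0 0 0 0 0

0 0 9 7 0
0 0 0 0 0
0 0 0 0 0
0 0 0 0 0
0 0 0 0 0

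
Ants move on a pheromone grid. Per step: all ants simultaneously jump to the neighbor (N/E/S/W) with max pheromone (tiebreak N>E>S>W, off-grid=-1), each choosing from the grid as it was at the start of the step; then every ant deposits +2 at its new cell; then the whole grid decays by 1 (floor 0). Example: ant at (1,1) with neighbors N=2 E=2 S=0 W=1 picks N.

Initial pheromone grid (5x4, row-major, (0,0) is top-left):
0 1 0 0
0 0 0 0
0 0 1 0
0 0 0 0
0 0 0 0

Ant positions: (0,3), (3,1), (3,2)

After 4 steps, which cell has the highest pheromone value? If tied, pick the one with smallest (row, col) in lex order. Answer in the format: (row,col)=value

Answer: (2,2)=5

Derivation:
Step 1: ant0:(0,3)->S->(1,3) | ant1:(3,1)->N->(2,1) | ant2:(3,2)->N->(2,2)
  grid max=2 at (2,2)
Step 2: ant0:(1,3)->N->(0,3) | ant1:(2,1)->E->(2,2) | ant2:(2,2)->W->(2,1)
  grid max=3 at (2,2)
Step 3: ant0:(0,3)->S->(1,3) | ant1:(2,2)->W->(2,1) | ant2:(2,1)->E->(2,2)
  grid max=4 at (2,2)
Step 4: ant0:(1,3)->N->(0,3) | ant1:(2,1)->E->(2,2) | ant2:(2,2)->W->(2,1)
  grid max=5 at (2,2)
Final grid:
  0 0 0 1
  0 0 0 0
  0 4 5 0
  0 0 0 0
  0 0 0 0
Max pheromone 5 at (2,2)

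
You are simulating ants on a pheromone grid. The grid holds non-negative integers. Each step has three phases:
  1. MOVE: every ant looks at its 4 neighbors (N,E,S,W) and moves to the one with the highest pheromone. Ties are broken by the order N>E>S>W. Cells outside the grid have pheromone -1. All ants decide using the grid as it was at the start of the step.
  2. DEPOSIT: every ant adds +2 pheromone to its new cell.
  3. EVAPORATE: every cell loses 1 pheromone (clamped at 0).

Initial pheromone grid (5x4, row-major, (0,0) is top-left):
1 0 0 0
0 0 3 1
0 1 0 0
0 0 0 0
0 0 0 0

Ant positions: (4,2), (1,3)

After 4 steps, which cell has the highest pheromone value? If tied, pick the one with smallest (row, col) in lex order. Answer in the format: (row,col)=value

Answer: (1,2)=5

Derivation:
Step 1: ant0:(4,2)->N->(3,2) | ant1:(1,3)->W->(1,2)
  grid max=4 at (1,2)
Step 2: ant0:(3,2)->N->(2,2) | ant1:(1,2)->N->(0,2)
  grid max=3 at (1,2)
Step 3: ant0:(2,2)->N->(1,2) | ant1:(0,2)->S->(1,2)
  grid max=6 at (1,2)
Step 4: ant0:(1,2)->N->(0,2) | ant1:(1,2)->N->(0,2)
  grid max=5 at (1,2)
Final grid:
  0 0 3 0
  0 0 5 0
  0 0 0 0
  0 0 0 0
  0 0 0 0
Max pheromone 5 at (1,2)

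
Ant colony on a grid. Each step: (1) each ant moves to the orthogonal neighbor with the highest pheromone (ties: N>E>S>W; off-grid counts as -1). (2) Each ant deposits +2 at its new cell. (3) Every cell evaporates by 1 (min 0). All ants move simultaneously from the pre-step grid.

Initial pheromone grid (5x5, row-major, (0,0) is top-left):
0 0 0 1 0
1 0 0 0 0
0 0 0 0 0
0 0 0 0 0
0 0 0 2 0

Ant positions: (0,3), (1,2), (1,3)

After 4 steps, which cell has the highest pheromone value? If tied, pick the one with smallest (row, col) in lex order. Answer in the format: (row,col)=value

Step 1: ant0:(0,3)->E->(0,4) | ant1:(1,2)->N->(0,2) | ant2:(1,3)->N->(0,3)
  grid max=2 at (0,3)
Step 2: ant0:(0,4)->W->(0,3) | ant1:(0,2)->E->(0,3) | ant2:(0,3)->E->(0,4)
  grid max=5 at (0,3)
Step 3: ant0:(0,3)->E->(0,4) | ant1:(0,3)->E->(0,4) | ant2:(0,4)->W->(0,3)
  grid max=6 at (0,3)
Step 4: ant0:(0,4)->W->(0,3) | ant1:(0,4)->W->(0,3) | ant2:(0,3)->E->(0,4)
  grid max=9 at (0,3)
Final grid:
  0 0 0 9 6
  0 0 0 0 0
  0 0 0 0 0
  0 0 0 0 0
  0 0 0 0 0
Max pheromone 9 at (0,3)

Answer: (0,3)=9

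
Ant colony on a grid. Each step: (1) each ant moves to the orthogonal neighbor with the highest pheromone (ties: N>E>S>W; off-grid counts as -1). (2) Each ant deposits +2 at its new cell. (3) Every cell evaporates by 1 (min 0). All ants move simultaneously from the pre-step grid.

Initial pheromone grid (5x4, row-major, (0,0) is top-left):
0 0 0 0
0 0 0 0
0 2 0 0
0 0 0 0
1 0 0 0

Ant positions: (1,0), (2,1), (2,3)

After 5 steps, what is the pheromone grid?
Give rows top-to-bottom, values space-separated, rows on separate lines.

After step 1: ants at (0,0),(1,1),(1,3)
  1 0 0 0
  0 1 0 1
  0 1 0 0
  0 0 0 0
  0 0 0 0
After step 2: ants at (0,1),(2,1),(0,3)
  0 1 0 1
  0 0 0 0
  0 2 0 0
  0 0 0 0
  0 0 0 0
After step 3: ants at (0,2),(1,1),(1,3)
  0 0 1 0
  0 1 0 1
  0 1 0 0
  0 0 0 0
  0 0 0 0
After step 4: ants at (0,3),(2,1),(0,3)
  0 0 0 3
  0 0 0 0
  0 2 0 0
  0 0 0 0
  0 0 0 0
After step 5: ants at (1,3),(1,1),(1,3)
  0 0 0 2
  0 1 0 3
  0 1 0 0
  0 0 0 0
  0 0 0 0

0 0 0 2
0 1 0 3
0 1 0 0
0 0 0 0
0 0 0 0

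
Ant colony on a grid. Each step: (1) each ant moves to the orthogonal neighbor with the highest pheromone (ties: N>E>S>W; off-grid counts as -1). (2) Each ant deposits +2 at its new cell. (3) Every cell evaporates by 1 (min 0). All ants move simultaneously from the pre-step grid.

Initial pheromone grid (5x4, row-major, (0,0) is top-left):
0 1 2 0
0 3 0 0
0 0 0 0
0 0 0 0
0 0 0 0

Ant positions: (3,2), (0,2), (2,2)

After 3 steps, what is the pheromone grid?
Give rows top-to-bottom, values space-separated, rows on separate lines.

After step 1: ants at (2,2),(0,1),(1,2)
  0 2 1 0
  0 2 1 0
  0 0 1 0
  0 0 0 0
  0 0 0 0
After step 2: ants at (1,2),(1,1),(1,1)
  0 1 0 0
  0 5 2 0
  0 0 0 0
  0 0 0 0
  0 0 0 0
After step 3: ants at (1,1),(1,2),(1,2)
  0 0 0 0
  0 6 5 0
  0 0 0 0
  0 0 0 0
  0 0 0 0

0 0 0 0
0 6 5 0
0 0 0 0
0 0 0 0
0 0 0 0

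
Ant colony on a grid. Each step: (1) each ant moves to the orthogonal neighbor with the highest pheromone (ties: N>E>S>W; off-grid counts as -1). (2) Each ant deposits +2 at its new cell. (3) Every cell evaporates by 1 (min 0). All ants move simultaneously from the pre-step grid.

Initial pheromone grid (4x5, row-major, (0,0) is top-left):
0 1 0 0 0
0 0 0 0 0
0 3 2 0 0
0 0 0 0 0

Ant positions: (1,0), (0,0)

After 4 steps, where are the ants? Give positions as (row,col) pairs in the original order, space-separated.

Step 1: ant0:(1,0)->N->(0,0) | ant1:(0,0)->E->(0,1)
  grid max=2 at (0,1)
Step 2: ant0:(0,0)->E->(0,1) | ant1:(0,1)->W->(0,0)
  grid max=3 at (0,1)
Step 3: ant0:(0,1)->W->(0,0) | ant1:(0,0)->E->(0,1)
  grid max=4 at (0,1)
Step 4: ant0:(0,0)->E->(0,1) | ant1:(0,1)->W->(0,0)
  grid max=5 at (0,1)

(0,1) (0,0)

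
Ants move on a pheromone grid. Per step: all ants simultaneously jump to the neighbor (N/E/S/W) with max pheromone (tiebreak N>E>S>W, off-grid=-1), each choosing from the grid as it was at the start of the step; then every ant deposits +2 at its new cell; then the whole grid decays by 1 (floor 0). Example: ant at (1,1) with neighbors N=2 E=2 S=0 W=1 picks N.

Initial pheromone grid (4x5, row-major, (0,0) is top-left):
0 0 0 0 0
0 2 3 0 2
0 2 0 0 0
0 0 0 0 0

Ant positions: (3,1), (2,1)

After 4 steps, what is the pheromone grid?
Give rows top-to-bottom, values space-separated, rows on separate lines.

After step 1: ants at (2,1),(1,1)
  0 0 0 0 0
  0 3 2 0 1
  0 3 0 0 0
  0 0 0 0 0
After step 2: ants at (1,1),(2,1)
  0 0 0 0 0
  0 4 1 0 0
  0 4 0 0 0
  0 0 0 0 0
After step 3: ants at (2,1),(1,1)
  0 0 0 0 0
  0 5 0 0 0
  0 5 0 0 0
  0 0 0 0 0
After step 4: ants at (1,1),(2,1)
  0 0 0 0 0
  0 6 0 0 0
  0 6 0 0 0
  0 0 0 0 0

0 0 0 0 0
0 6 0 0 0
0 6 0 0 0
0 0 0 0 0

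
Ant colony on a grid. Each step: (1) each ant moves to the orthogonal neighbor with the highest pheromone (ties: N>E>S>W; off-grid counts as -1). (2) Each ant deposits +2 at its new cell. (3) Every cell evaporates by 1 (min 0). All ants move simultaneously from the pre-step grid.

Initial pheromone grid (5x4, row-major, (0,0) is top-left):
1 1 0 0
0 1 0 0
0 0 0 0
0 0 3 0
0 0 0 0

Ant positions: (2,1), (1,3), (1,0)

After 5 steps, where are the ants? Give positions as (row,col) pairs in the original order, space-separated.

Step 1: ant0:(2,1)->N->(1,1) | ant1:(1,3)->N->(0,3) | ant2:(1,0)->N->(0,0)
  grid max=2 at (0,0)
Step 2: ant0:(1,1)->N->(0,1) | ant1:(0,3)->S->(1,3) | ant2:(0,0)->E->(0,1)
  grid max=3 at (0,1)
Step 3: ant0:(0,1)->S->(1,1) | ant1:(1,3)->N->(0,3) | ant2:(0,1)->S->(1,1)
  grid max=4 at (1,1)
Step 4: ant0:(1,1)->N->(0,1) | ant1:(0,3)->S->(1,3) | ant2:(1,1)->N->(0,1)
  grid max=5 at (0,1)
Step 5: ant0:(0,1)->S->(1,1) | ant1:(1,3)->N->(0,3) | ant2:(0,1)->S->(1,1)
  grid max=6 at (1,1)

(1,1) (0,3) (1,1)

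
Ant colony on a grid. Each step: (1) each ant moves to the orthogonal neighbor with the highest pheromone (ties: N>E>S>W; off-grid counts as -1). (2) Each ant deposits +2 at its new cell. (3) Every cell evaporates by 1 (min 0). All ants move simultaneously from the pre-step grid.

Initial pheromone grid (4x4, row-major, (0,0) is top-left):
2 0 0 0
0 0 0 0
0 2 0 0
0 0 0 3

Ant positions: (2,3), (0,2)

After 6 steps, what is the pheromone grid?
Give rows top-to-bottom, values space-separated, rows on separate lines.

After step 1: ants at (3,3),(0,3)
  1 0 0 1
  0 0 0 0
  0 1 0 0
  0 0 0 4
After step 2: ants at (2,3),(1,3)
  0 0 0 0
  0 0 0 1
  0 0 0 1
  0 0 0 3
After step 3: ants at (3,3),(2,3)
  0 0 0 0
  0 0 0 0
  0 0 0 2
  0 0 0 4
After step 4: ants at (2,3),(3,3)
  0 0 0 0
  0 0 0 0
  0 0 0 3
  0 0 0 5
After step 5: ants at (3,3),(2,3)
  0 0 0 0
  0 0 0 0
  0 0 0 4
  0 0 0 6
After step 6: ants at (2,3),(3,3)
  0 0 0 0
  0 0 0 0
  0 0 0 5
  0 0 0 7

0 0 0 0
0 0 0 0
0 0 0 5
0 0 0 7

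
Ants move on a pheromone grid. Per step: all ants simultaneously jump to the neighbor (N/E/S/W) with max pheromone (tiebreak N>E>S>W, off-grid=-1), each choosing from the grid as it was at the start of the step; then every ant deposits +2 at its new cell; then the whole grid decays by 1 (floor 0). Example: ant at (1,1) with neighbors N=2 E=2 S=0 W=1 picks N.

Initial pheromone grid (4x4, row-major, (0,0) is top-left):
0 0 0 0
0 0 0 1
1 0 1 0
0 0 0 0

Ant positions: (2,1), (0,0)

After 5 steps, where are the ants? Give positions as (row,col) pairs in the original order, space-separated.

Step 1: ant0:(2,1)->E->(2,2) | ant1:(0,0)->E->(0,1)
  grid max=2 at (2,2)
Step 2: ant0:(2,2)->N->(1,2) | ant1:(0,1)->E->(0,2)
  grid max=1 at (0,2)
Step 3: ant0:(1,2)->N->(0,2) | ant1:(0,2)->S->(1,2)
  grid max=2 at (0,2)
Step 4: ant0:(0,2)->S->(1,2) | ant1:(1,2)->N->(0,2)
  grid max=3 at (0,2)
Step 5: ant0:(1,2)->N->(0,2) | ant1:(0,2)->S->(1,2)
  grid max=4 at (0,2)

(0,2) (1,2)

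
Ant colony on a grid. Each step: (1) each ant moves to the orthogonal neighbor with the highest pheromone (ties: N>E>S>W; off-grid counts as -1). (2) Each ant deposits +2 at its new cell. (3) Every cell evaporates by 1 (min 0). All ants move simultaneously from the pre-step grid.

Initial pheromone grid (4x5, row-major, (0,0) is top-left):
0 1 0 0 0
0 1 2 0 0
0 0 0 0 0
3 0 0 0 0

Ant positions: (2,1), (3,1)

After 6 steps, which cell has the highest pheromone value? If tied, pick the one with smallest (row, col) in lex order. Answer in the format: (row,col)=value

Answer: (3,0)=3

Derivation:
Step 1: ant0:(2,1)->N->(1,1) | ant1:(3,1)->W->(3,0)
  grid max=4 at (3,0)
Step 2: ant0:(1,1)->E->(1,2) | ant1:(3,0)->N->(2,0)
  grid max=3 at (3,0)
Step 3: ant0:(1,2)->W->(1,1) | ant1:(2,0)->S->(3,0)
  grid max=4 at (3,0)
Step 4: ant0:(1,1)->E->(1,2) | ant1:(3,0)->N->(2,0)
  grid max=3 at (3,0)
Step 5: ant0:(1,2)->W->(1,1) | ant1:(2,0)->S->(3,0)
  grid max=4 at (3,0)
Step 6: ant0:(1,1)->E->(1,2) | ant1:(3,0)->N->(2,0)
  grid max=3 at (3,0)
Final grid:
  0 0 0 0 0
  0 1 2 0 0
  1 0 0 0 0
  3 0 0 0 0
Max pheromone 3 at (3,0)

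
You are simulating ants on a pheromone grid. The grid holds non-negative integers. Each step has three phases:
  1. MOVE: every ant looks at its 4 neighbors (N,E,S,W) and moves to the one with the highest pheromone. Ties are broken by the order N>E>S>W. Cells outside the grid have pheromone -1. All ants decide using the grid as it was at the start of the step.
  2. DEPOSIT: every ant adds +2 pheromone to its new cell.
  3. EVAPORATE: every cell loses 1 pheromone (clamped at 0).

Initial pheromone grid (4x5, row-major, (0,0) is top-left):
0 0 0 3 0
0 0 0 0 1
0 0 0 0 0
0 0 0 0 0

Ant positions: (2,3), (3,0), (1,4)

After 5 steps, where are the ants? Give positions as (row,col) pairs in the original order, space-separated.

Step 1: ant0:(2,3)->N->(1,3) | ant1:(3,0)->N->(2,0) | ant2:(1,4)->N->(0,4)
  grid max=2 at (0,3)
Step 2: ant0:(1,3)->N->(0,3) | ant1:(2,0)->N->(1,0) | ant2:(0,4)->W->(0,3)
  grid max=5 at (0,3)
Step 3: ant0:(0,3)->E->(0,4) | ant1:(1,0)->N->(0,0) | ant2:(0,3)->E->(0,4)
  grid max=4 at (0,3)
Step 4: ant0:(0,4)->W->(0,3) | ant1:(0,0)->E->(0,1) | ant2:(0,4)->W->(0,3)
  grid max=7 at (0,3)
Step 5: ant0:(0,3)->E->(0,4) | ant1:(0,1)->E->(0,2) | ant2:(0,3)->E->(0,4)
  grid max=6 at (0,3)

(0,4) (0,2) (0,4)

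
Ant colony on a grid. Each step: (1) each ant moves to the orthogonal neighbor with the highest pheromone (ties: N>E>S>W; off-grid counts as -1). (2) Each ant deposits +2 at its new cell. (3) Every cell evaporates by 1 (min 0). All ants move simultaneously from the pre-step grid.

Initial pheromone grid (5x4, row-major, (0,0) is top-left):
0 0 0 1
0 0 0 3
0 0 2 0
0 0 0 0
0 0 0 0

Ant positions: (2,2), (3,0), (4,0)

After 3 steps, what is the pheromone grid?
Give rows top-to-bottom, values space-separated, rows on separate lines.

After step 1: ants at (1,2),(2,0),(3,0)
  0 0 0 0
  0 0 1 2
  1 0 1 0
  1 0 0 0
  0 0 0 0
After step 2: ants at (1,3),(3,0),(2,0)
  0 0 0 0
  0 0 0 3
  2 0 0 0
  2 0 0 0
  0 0 0 0
After step 3: ants at (0,3),(2,0),(3,0)
  0 0 0 1
  0 0 0 2
  3 0 0 0
  3 0 0 0
  0 0 0 0

0 0 0 1
0 0 0 2
3 0 0 0
3 0 0 0
0 0 0 0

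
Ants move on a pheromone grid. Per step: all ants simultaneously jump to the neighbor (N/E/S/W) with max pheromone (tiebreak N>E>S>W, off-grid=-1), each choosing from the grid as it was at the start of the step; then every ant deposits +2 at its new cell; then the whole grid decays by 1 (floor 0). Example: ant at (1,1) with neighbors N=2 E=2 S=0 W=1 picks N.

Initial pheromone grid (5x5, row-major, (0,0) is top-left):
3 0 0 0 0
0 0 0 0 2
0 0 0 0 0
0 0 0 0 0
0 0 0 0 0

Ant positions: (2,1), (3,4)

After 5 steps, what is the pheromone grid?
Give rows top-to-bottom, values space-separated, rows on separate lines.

After step 1: ants at (1,1),(2,4)
  2 0 0 0 0
  0 1 0 0 1
  0 0 0 0 1
  0 0 0 0 0
  0 0 0 0 0
After step 2: ants at (0,1),(1,4)
  1 1 0 0 0
  0 0 0 0 2
  0 0 0 0 0
  0 0 0 0 0
  0 0 0 0 0
After step 3: ants at (0,0),(0,4)
  2 0 0 0 1
  0 0 0 0 1
  0 0 0 0 0
  0 0 0 0 0
  0 0 0 0 0
After step 4: ants at (0,1),(1,4)
  1 1 0 0 0
  0 0 0 0 2
  0 0 0 0 0
  0 0 0 0 0
  0 0 0 0 0
After step 5: ants at (0,0),(0,4)
  2 0 0 0 1
  0 0 0 0 1
  0 0 0 0 0
  0 0 0 0 0
  0 0 0 0 0

2 0 0 0 1
0 0 0 0 1
0 0 0 0 0
0 0 0 0 0
0 0 0 0 0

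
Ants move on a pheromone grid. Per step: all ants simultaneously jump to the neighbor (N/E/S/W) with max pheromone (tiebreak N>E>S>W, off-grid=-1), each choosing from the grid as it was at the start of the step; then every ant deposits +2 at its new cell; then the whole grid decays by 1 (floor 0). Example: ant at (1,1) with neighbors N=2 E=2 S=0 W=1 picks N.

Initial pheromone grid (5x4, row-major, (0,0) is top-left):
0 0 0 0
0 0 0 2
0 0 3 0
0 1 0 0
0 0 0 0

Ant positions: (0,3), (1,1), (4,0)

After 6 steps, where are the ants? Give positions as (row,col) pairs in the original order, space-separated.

Step 1: ant0:(0,3)->S->(1,3) | ant1:(1,1)->N->(0,1) | ant2:(4,0)->N->(3,0)
  grid max=3 at (1,3)
Step 2: ant0:(1,3)->N->(0,3) | ant1:(0,1)->E->(0,2) | ant2:(3,0)->N->(2,0)
  grid max=2 at (1,3)
Step 3: ant0:(0,3)->S->(1,3) | ant1:(0,2)->E->(0,3) | ant2:(2,0)->N->(1,0)
  grid max=3 at (1,3)
Step 4: ant0:(1,3)->N->(0,3) | ant1:(0,3)->S->(1,3) | ant2:(1,0)->N->(0,0)
  grid max=4 at (1,3)
Step 5: ant0:(0,3)->S->(1,3) | ant1:(1,3)->N->(0,3) | ant2:(0,0)->E->(0,1)
  grid max=5 at (1,3)
Step 6: ant0:(1,3)->N->(0,3) | ant1:(0,3)->S->(1,3) | ant2:(0,1)->E->(0,2)
  grid max=6 at (1,3)

(0,3) (1,3) (0,2)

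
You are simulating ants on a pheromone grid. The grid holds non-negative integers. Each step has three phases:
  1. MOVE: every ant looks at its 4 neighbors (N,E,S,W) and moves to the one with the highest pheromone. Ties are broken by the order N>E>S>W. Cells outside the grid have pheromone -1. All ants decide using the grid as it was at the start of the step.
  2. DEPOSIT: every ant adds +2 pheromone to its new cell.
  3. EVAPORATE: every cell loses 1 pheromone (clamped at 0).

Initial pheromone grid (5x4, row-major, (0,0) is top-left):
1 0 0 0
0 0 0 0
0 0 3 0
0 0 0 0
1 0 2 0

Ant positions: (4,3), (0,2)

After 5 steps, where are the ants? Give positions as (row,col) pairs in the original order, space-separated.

Step 1: ant0:(4,3)->W->(4,2) | ant1:(0,2)->E->(0,3)
  grid max=3 at (4,2)
Step 2: ant0:(4,2)->N->(3,2) | ant1:(0,3)->S->(1,3)
  grid max=2 at (4,2)
Step 3: ant0:(3,2)->S->(4,2) | ant1:(1,3)->N->(0,3)
  grid max=3 at (4,2)
Step 4: ant0:(4,2)->N->(3,2) | ant1:(0,3)->S->(1,3)
  grid max=2 at (4,2)
Step 5: ant0:(3,2)->S->(4,2) | ant1:(1,3)->N->(0,3)
  grid max=3 at (4,2)

(4,2) (0,3)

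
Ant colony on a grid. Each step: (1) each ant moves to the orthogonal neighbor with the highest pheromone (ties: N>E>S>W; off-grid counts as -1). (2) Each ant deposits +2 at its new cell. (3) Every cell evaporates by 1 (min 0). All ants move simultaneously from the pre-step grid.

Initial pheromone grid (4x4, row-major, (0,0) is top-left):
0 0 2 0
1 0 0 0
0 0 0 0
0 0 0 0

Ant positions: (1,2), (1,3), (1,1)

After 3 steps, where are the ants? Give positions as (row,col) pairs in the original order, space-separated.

Step 1: ant0:(1,2)->N->(0,2) | ant1:(1,3)->N->(0,3) | ant2:(1,1)->W->(1,0)
  grid max=3 at (0,2)
Step 2: ant0:(0,2)->E->(0,3) | ant1:(0,3)->W->(0,2) | ant2:(1,0)->N->(0,0)
  grid max=4 at (0,2)
Step 3: ant0:(0,3)->W->(0,2) | ant1:(0,2)->E->(0,3) | ant2:(0,0)->S->(1,0)
  grid max=5 at (0,2)

(0,2) (0,3) (1,0)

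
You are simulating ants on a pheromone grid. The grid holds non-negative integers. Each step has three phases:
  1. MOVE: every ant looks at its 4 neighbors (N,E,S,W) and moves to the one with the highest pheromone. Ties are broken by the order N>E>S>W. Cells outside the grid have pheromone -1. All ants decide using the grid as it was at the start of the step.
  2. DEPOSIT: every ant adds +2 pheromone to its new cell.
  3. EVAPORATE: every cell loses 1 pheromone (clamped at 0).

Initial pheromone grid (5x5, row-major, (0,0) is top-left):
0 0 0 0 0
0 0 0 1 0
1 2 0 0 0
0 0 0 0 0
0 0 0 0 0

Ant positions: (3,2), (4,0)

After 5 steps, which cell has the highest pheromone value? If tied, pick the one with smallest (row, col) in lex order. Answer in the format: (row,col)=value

Step 1: ant0:(3,2)->N->(2,2) | ant1:(4,0)->N->(3,0)
  grid max=1 at (2,1)
Step 2: ant0:(2,2)->W->(2,1) | ant1:(3,0)->N->(2,0)
  grid max=2 at (2,1)
Step 3: ant0:(2,1)->W->(2,0) | ant1:(2,0)->E->(2,1)
  grid max=3 at (2,1)
Step 4: ant0:(2,0)->E->(2,1) | ant1:(2,1)->W->(2,0)
  grid max=4 at (2,1)
Step 5: ant0:(2,1)->W->(2,0) | ant1:(2,0)->E->(2,1)
  grid max=5 at (2,1)
Final grid:
  0 0 0 0 0
  0 0 0 0 0
  4 5 0 0 0
  0 0 0 0 0
  0 0 0 0 0
Max pheromone 5 at (2,1)

Answer: (2,1)=5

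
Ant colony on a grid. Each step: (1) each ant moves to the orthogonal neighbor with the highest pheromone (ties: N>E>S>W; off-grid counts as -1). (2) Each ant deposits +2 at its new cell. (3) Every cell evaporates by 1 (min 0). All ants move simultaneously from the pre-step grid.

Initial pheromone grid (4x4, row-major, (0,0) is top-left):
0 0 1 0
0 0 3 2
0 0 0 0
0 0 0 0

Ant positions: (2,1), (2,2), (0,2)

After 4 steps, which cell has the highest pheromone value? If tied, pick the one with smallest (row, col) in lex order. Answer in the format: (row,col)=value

Answer: (1,2)=11

Derivation:
Step 1: ant0:(2,1)->N->(1,1) | ant1:(2,2)->N->(1,2) | ant2:(0,2)->S->(1,2)
  grid max=6 at (1,2)
Step 2: ant0:(1,1)->E->(1,2) | ant1:(1,2)->E->(1,3) | ant2:(1,2)->E->(1,3)
  grid max=7 at (1,2)
Step 3: ant0:(1,2)->E->(1,3) | ant1:(1,3)->W->(1,2) | ant2:(1,3)->W->(1,2)
  grid max=10 at (1,2)
Step 4: ant0:(1,3)->W->(1,2) | ant1:(1,2)->E->(1,3) | ant2:(1,2)->E->(1,3)
  grid max=11 at (1,2)
Final grid:
  0 0 0 0
  0 0 11 8
  0 0 0 0
  0 0 0 0
Max pheromone 11 at (1,2)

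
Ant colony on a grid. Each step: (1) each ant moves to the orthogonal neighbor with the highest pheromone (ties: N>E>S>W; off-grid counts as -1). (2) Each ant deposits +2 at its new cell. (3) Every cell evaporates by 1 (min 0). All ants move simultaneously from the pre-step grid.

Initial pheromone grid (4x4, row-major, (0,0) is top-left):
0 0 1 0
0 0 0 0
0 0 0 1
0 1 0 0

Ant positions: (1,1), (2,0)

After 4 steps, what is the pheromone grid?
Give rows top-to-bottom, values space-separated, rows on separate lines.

After step 1: ants at (0,1),(1,0)
  0 1 0 0
  1 0 0 0
  0 0 0 0
  0 0 0 0
After step 2: ants at (0,2),(0,0)
  1 0 1 0
  0 0 0 0
  0 0 0 0
  0 0 0 0
After step 3: ants at (0,3),(0,1)
  0 1 0 1
  0 0 0 0
  0 0 0 0
  0 0 0 0
After step 4: ants at (1,3),(0,2)
  0 0 1 0
  0 0 0 1
  0 0 0 0
  0 0 0 0

0 0 1 0
0 0 0 1
0 0 0 0
0 0 0 0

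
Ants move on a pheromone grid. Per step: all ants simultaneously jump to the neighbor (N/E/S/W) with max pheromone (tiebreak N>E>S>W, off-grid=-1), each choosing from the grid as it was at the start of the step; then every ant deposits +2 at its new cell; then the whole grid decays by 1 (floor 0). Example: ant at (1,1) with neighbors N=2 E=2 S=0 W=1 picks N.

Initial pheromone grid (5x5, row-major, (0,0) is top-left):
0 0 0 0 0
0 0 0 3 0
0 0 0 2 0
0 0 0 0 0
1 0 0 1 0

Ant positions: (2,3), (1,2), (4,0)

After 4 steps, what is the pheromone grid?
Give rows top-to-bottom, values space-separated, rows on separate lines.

After step 1: ants at (1,3),(1,3),(3,0)
  0 0 0 0 0
  0 0 0 6 0
  0 0 0 1 0
  1 0 0 0 0
  0 0 0 0 0
After step 2: ants at (2,3),(2,3),(2,0)
  0 0 0 0 0
  0 0 0 5 0
  1 0 0 4 0
  0 0 0 0 0
  0 0 0 0 0
After step 3: ants at (1,3),(1,3),(1,0)
  0 0 0 0 0
  1 0 0 8 0
  0 0 0 3 0
  0 0 0 0 0
  0 0 0 0 0
After step 4: ants at (2,3),(2,3),(0,0)
  1 0 0 0 0
  0 0 0 7 0
  0 0 0 6 0
  0 0 0 0 0
  0 0 0 0 0

1 0 0 0 0
0 0 0 7 0
0 0 0 6 0
0 0 0 0 0
0 0 0 0 0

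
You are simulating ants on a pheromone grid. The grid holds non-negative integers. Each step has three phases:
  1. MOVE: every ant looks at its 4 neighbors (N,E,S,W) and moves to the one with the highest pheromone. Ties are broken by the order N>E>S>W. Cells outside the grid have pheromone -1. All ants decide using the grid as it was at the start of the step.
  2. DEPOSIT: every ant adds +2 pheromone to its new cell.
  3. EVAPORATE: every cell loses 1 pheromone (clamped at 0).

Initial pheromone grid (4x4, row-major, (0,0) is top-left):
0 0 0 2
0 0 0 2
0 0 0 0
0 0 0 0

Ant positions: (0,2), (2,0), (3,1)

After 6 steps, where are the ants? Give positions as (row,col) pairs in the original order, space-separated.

Step 1: ant0:(0,2)->E->(0,3) | ant1:(2,0)->N->(1,0) | ant2:(3,1)->N->(2,1)
  grid max=3 at (0,3)
Step 2: ant0:(0,3)->S->(1,3) | ant1:(1,0)->N->(0,0) | ant2:(2,1)->N->(1,1)
  grid max=2 at (0,3)
Step 3: ant0:(1,3)->N->(0,3) | ant1:(0,0)->E->(0,1) | ant2:(1,1)->N->(0,1)
  grid max=3 at (0,1)
Step 4: ant0:(0,3)->S->(1,3) | ant1:(0,1)->E->(0,2) | ant2:(0,1)->E->(0,2)
  grid max=3 at (0,2)
Step 5: ant0:(1,3)->N->(0,3) | ant1:(0,2)->E->(0,3) | ant2:(0,2)->E->(0,3)
  grid max=7 at (0,3)
Step 6: ant0:(0,3)->W->(0,2) | ant1:(0,3)->W->(0,2) | ant2:(0,3)->W->(0,2)
  grid max=7 at (0,2)

(0,2) (0,2) (0,2)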